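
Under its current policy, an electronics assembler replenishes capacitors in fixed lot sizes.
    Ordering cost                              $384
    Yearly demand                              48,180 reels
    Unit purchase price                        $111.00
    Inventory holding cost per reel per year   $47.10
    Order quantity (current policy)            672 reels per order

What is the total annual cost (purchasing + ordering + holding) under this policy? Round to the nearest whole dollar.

Annual ordering cost = (D/Q)·S = (48,180/672) × 384 = $27,531.43
Annual holding cost  = (Q/2)·H = (672/2) × 47.1 = $15,825.60
Purchase cost = D·C = 48,180 × 111 = $5,347,980.00
Total = $27,531.43 + $15,825.60 + $5,347,980.00 = $5,391,337.03

$5,391,337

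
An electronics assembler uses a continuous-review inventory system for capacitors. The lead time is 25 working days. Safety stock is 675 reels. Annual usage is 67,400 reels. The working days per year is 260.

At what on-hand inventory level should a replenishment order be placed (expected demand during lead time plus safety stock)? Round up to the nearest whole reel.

Daily demand d = 67,400 / 260 = 259.231 reels/day
Demand during lead time = 259.231 × 25 = 6,480.77
Reorder point = 6,480.77 + 675 = 7,155.77 → round up

7,156 reels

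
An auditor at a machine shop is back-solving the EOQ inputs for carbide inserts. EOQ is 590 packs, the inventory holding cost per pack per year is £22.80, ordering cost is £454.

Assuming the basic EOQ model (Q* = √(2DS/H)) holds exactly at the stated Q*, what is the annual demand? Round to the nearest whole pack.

EOQ relation: Q² = 2DS/H, so rearrange for the unknown.
D = Q²H / (2S) = 590² × 22.8 / (2 × 454) = 8,740.84

8,741 packs per year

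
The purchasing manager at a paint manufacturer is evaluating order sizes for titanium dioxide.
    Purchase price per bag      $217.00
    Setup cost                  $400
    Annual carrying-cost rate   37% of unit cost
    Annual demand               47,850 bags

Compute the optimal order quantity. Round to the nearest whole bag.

Carrying cost H = $217 × 37% = $80.2900/bag/yr
Optimal lot size Q* = (2 × 47,850 × $400 / $80.29)^½ ≈ 690.49

690 bags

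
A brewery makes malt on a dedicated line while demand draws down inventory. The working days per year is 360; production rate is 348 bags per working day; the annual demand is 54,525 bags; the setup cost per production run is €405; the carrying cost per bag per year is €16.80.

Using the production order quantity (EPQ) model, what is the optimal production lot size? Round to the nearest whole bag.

2,157 bags

Daily demand d = 54,525/360 = 151.458; p = 348; 1 − d/p = 0.56477
EPQ = √(2DS / (H(1 − d/p)))
    = √(2 × 54,525 × 405 / (16.8 × 0.56477)) ≈ 2,157.49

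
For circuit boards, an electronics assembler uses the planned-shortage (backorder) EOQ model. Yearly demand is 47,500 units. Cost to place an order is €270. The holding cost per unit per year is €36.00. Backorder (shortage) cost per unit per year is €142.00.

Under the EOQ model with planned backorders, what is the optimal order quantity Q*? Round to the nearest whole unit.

Basic EOQ = √(2·47,500·270/36) = 844.097
Backorder adjustment √((H+b)/b) = √((36+142)/142) = 1.1196
Q* = 844.097 × 1.1196 ≈ 945.06

945 units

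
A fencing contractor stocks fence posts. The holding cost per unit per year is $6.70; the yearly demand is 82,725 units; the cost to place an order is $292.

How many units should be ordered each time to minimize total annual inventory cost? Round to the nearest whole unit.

2DS/H = 2·82,725·292/6.7 = 7,210,656.72
EOQ = √7,210,656.72 ≈ 2,685.27

2,685 units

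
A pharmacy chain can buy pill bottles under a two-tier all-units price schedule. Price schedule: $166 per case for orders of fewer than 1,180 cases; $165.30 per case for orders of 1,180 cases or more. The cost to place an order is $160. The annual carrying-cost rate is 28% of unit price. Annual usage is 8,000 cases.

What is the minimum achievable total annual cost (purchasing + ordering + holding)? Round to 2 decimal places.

H₁ = 28%×$166 = $46.4800;  H₂ = 28%×$165.30 = $46.2840
EOQ₁ = √(2×8,000×160/46.4800) = 234.69  (< 1,180, feasible at tier 1)
EOQ₂ = √(2×8,000×160/46.2840) = 235.18  (< 1,180 → use Q = 1,180 at tier-2 price)
TC(tier 1 (EOQ₁), Q≈234.7) = $1,338,908.20
TC(tier 2, Q≈1,180.0) = $1,350,792.31
Minimum at tier 1 (EOQ₁): $1,338,908.20

$1,338,908.20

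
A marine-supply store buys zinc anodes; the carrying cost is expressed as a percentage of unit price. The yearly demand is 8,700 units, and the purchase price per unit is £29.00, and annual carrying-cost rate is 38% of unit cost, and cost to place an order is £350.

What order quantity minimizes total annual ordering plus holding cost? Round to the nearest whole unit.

743 units

Holding cost per unit per year: H = 38% × £29 = £11.0200
Q* = √(2·D·S / H) = √(2·8,700·350 / 11.02) = √552,631.6 ≈ 743.39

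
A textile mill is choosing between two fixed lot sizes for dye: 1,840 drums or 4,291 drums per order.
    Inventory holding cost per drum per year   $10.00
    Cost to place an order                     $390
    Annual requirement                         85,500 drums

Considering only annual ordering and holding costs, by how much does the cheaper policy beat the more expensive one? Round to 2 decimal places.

Annual cost at Q: ordering D·S/Q plus holding Q·H/2.
TC(1,840) = (85,500/1,840)×390 + (1,840/2)×10 = $27,322.28
TC(4,291) = (85,500/4,291)×390 + (4,291/2)×10 = $29,225.92
|ΔTC| = |$27,322.28 − $29,225.92| = $1,903.63

$1,903.63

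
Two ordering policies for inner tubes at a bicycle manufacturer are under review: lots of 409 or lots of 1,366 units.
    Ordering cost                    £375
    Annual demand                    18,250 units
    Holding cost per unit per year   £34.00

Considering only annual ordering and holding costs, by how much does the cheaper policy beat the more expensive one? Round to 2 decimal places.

£4,546.18

Annual cost at Q: ordering D·S/Q plus holding Q·H/2.
TC(409) = (18,250/409)×375 + (409/2)×34 = £23,685.89
TC(1,366) = (18,250/1,366)×375 + (1,366/2)×34 = £28,232.07
|ΔTC| = |£23,685.89 − £28,232.07| = £4,546.18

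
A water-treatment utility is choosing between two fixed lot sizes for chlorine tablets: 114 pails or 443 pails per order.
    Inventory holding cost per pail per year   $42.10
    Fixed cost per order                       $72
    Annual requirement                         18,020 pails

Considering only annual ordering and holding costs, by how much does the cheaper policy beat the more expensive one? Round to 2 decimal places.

Annual cost at Q: ordering D·S/Q plus holding Q·H/2.
TC(114) = (18,020/114)×72 + (114/2)×42.1 = $13,780.75
TC(443) = (18,020/443)×72 + (443/2)×42.1 = $12,253.91
|ΔTC| = |$13,780.75 − $12,253.91| = $1,526.84

$1,526.84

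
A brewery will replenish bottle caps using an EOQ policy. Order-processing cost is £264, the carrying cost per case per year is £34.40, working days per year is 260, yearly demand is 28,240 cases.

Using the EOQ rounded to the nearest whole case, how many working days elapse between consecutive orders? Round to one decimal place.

Q* = √(2·D·S / H) = √(2·28,240·264 / 34.4) = √433,451.2 ≈ 658.37 → Q = 658 cases
Days between orders = 260 / (D/Q) = 260 / 42.918 ≈ 6.058

6.1 days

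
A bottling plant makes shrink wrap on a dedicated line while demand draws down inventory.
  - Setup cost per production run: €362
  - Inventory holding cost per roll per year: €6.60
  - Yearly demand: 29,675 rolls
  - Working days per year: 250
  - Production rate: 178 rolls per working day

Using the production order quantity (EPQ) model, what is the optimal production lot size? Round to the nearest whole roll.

d = 29,675/250 = 118.7000 rolls/day;  effective holding cost H(1 − d/p) = 6.6·(1 − 118.7000/178) = 2.19876
Q* = √(2DS / H_eff) = √(2·29,675·362 / 2.19876) ≈ 3,125.90

3,126 rolls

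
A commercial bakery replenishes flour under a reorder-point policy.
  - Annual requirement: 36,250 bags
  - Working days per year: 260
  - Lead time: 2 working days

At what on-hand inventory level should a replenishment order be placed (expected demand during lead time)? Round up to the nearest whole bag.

279 bags

Daily demand d = 36,250 / 260 = 139.423 bags/day
Demand during lead time = 139.423 × 2 = 278.85
Reorder point = 278.85 → round up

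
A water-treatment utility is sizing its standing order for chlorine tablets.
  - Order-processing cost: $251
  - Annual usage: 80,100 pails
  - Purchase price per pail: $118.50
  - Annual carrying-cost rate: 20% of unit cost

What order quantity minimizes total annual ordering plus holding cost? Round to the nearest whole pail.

1,303 pails

H = i·C = 0.2 × $118.5 = $23.7000 per pail-year
2DS/H = 2·80,100·251/23.7 = 1,696,632.91
EOQ = √1,696,632.91 ≈ 1,302.55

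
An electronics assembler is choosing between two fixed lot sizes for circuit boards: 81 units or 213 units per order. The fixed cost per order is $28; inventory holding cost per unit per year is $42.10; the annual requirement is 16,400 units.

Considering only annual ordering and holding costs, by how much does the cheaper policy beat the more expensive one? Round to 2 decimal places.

For each Q, cost = (D/Q)·S + (Q/2)·H.
TC(81) = (16,400/81)×28 + (81/2)×42.1 = $7,374.19
TC(213) = (16,400/213)×28 + (213/2)×42.1 = $6,639.52
|ΔTC| = |$7,374.19 − $6,639.52| = $734.67

$734.67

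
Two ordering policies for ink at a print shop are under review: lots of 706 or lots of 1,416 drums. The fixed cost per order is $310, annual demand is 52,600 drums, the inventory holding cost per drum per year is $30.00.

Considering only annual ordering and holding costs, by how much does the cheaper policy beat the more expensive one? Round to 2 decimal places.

$930.78

Annual cost at Q: ordering D·S/Q plus holding Q·H/2.
TC(706) = (52,600/706)×310 + (706/2)×30 = $33,686.32
TC(1,416) = (52,600/1,416)×310 + (1,416/2)×30 = $32,755.54
Lots of 1,416 are cheaper by $930.78.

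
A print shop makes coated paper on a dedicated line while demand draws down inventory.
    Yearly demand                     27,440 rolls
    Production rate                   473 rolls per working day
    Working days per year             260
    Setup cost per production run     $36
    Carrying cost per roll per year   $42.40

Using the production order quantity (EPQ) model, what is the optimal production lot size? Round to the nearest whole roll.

d = 27,440/260 = 105.5385 rolls/day;  effective holding cost H(1 − d/p) = 42.4·(1 − 105.5385/473) = 32.93947
Q* = √(2DS / H_eff) = √(2·27,440·36 / 32.93947) ≈ 244.91

245 rolls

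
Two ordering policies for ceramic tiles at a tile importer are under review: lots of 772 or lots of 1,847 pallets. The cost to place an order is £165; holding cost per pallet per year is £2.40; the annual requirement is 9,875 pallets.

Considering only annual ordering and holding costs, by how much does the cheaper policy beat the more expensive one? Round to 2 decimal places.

£61.58

For each Q, cost = (D/Q)·S + (Q/2)·H.
TC(772) = (9,875/772)×165 + (772/2)×2.4 = £3,036.99
TC(1,847) = (9,875/1,847)×165 + (1,847/2)×2.4 = £3,098.57
Cheaper: Q = 772.  Difference = £61.58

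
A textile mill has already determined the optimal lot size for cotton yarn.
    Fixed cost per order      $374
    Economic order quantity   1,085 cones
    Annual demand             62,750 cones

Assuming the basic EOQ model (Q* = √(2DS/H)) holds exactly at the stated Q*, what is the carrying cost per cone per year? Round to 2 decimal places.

Since Q* = (2DS/H)^½, squaring gives Q*²·H = 2DS.
H = 2DS / Q² = 2 × 62,750 × 374 / 1,085² = 39.8709

$39.87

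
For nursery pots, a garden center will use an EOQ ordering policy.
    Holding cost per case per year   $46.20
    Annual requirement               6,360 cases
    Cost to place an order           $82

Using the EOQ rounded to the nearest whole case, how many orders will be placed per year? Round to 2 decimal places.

42.40 orders per year

EOQ = √(2DS/H) = √(2 × 6,360 × 82 / 46.2)
    = √(22,576.62) ≈ 150.26 → Q = 150
N = D/Q = 6,360/150 ≈ 42.400 orders/yr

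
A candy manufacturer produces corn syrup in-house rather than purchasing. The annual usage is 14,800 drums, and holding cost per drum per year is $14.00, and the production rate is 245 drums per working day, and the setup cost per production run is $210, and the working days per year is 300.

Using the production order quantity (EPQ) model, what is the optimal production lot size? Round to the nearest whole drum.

Daily demand d = 14,800/300 = 49.333; p = 245; 1 − d/p = 0.79864
EPQ = √(2DS / (H(1 − d/p)))
    = √(2 × 14,800 × 210 / (14 × 0.79864)) ≈ 745.62

746 drums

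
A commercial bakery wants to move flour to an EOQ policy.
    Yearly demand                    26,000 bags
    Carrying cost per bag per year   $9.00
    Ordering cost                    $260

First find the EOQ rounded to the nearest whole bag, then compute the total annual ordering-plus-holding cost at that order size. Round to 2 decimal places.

Q* = √(2·D·S / H) = √(2·26,000·260 / 9) = √1,502,222.2 ≈ 1,225.65 → Q = 1,226 bags
Annual ordering cost = (D/Q)·S = (26,000/1,226) × 260 = $5,513.87
Annual holding cost  = (Q/2)·H = (1,226/2) × 9 = $5,517.00
Total = $5,513.87 + $5,517.00 = $11,030.87

$11,030.87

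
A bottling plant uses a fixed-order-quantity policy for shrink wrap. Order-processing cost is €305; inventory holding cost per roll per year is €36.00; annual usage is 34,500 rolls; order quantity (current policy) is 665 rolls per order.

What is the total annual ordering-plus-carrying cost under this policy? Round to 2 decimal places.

Ordering: D/Q × S = 34,500/665 × €305 = €15,823.31
Holding:  Q/2 × H = 665/2 × €36 = €11,970.00
Total = €15,823.31 + €11,970.00 = €27,793.31

€27,793.31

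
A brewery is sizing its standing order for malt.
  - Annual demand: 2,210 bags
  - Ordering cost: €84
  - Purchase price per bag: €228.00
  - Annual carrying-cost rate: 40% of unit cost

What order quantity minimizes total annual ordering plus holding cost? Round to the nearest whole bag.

64 bags

Carrying cost H = €228 × 40% = €91.2000/bag/yr
2DS/H = 2·2,210·84/91.2 = 4,071.05
EOQ = √4,071.05 ≈ 63.80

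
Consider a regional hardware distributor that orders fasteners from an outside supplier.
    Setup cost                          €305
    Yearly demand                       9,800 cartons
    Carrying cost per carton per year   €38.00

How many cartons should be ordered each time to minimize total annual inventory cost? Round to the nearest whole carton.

EOQ = √(2DS/H) = √(2 × 9,800 × 305 / 38)
    = √(157,315.79) ≈ 396.63

397 cartons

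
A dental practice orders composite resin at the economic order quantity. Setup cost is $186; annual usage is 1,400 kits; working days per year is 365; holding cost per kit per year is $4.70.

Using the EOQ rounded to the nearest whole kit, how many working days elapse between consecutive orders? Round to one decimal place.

86.8 days

2DS/H = 2·1,400·186/4.7 = 110,808.51
EOQ = √110,808.51 ≈ 332.88 → Q = 333 kits
Cycle time = (working days × Q)/D = (365 × 333) / 1,400 = 86.818 days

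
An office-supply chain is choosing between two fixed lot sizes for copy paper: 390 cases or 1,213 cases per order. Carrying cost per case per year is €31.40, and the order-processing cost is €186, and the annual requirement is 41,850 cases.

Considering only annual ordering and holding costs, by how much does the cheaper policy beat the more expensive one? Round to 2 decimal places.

TC(Q) = (D/Q)S + (Q/2)H
TC(390) = (41,850/390)×186 + (390/2)×31.4 = €26,082.23
TC(1,213) = (41,850/1,213)×186 + (1,213/2)×31.4 = €25,461.33
Lots of 1,213 are cheaper by €620.90.

€620.90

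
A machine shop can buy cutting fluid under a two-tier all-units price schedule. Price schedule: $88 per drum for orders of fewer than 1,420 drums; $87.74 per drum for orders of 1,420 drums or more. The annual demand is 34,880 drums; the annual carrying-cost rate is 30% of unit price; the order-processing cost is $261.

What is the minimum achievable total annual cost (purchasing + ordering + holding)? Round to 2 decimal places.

H₁ = 30%×$88 = $26.4000;  H₂ = 30%×$87.74 = $26.3220
EOQ₁ = √(2×34,880×261/26.4000) = 830.47  (< 1,420, feasible at tier 1)
EOQ₂ = √(2×34,880×261/26.3220) = 831.69  (< 1,420 → use Q = 1,420 at tier-2 price)
TC(tier 1 (EOQ₁), Q≈830.5) = $3,091,364.29
TC(tier 2, Q≈1,420.0) = $3,085,470.86
Minimum at tier 2: $3,085,470.86

$3,085,470.86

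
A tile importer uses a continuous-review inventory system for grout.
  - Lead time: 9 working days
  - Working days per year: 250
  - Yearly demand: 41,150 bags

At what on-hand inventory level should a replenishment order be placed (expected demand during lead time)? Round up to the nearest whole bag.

Daily demand d = 41,150 / 250 = 164.600 bags/day
Demand during lead time = 164.600 × 9 = 1,481.40
Reorder point = 1,481.40 → round up

1,482 bags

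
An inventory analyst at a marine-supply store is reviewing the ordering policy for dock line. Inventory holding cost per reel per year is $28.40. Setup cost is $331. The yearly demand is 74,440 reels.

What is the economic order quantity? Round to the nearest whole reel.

1,317 reels

EOQ = √(2DS/H) = √(2 × 74,440 × 331 / 28.4)
    = √(1,735,185.92) ≈ 1,317.26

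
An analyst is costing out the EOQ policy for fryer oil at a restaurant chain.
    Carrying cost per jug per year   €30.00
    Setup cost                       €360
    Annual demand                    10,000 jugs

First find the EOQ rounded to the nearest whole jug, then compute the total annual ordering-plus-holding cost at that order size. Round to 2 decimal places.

€14,696.94

Q* = √(2·D·S / H) = √(2·10,000·360 / 30) = √240,000.0 ≈ 489.90 → Q = 490 jugs
Annual ordering cost = (D/Q)·S = (10,000/490) × 360 = €7,346.94
Annual holding cost  = (Q/2)·H = (490/2) × 30 = €7,350.00
Total = €7,346.94 + €7,350.00 = €14,696.94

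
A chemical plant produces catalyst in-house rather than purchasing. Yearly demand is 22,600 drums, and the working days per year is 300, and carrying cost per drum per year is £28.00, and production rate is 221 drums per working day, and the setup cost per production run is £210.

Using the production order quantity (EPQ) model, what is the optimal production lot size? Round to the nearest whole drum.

717 drums

Daily demand d = 22,600/300 = 75.333; p = 221; 1 − d/p = 0.65913
EPQ = √(2DS / (H(1 − d/p)))
    = √(2 × 22,600 × 210 / (28 × 0.65913)) ≈ 717.16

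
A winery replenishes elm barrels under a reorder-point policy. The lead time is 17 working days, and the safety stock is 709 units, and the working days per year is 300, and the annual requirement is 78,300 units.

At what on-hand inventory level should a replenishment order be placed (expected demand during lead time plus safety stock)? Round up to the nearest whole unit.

Daily demand d = 78,300 / 300 = 261.000 units/day
Demand during lead time = 261.000 × 17 = 4,437.00
Reorder point = 4,437.00 + 709 = 5,146.00 → round up

5,146 units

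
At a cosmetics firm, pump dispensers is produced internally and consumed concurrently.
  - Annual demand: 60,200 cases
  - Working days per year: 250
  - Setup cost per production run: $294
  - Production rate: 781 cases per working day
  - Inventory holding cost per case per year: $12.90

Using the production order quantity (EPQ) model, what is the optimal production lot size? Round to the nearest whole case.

1,992 cases

Daily demand d = 60,200/250 = 240.800; p = 781; 1 − d/p = 0.69168
EPQ = √(2DS / (H(1 − d/p)))
    = √(2 × 60,200 × 294 / (12.9 × 0.69168)) ≈ 1,991.78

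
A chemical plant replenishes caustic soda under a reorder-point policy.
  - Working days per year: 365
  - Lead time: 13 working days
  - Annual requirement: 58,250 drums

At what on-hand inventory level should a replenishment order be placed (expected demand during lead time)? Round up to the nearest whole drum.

2,075 drums

Daily demand d = 58,250 / 365 = 159.589 drums/day
Demand during lead time = 159.589 × 13 = 2,074.66
Reorder point = 2,074.66 → round up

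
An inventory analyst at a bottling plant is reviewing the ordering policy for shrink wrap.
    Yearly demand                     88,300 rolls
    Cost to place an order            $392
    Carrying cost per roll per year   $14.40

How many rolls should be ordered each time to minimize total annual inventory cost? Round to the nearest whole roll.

2,193 rolls

2DS/H = 2·88,300·392/14.4 = 4,807,444.44
EOQ = √4,807,444.44 ≈ 2,192.59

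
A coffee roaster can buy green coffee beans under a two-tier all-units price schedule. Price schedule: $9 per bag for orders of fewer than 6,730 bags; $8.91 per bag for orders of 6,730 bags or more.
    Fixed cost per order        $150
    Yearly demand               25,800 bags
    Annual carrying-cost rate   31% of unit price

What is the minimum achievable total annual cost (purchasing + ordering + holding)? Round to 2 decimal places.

H₁ = 31%×$9 = $2.7900;  H₂ = 31%×$8.91 = $2.7621
EOQ₁ = √(2×25,800×150/2.7900) = 1,665.59  (< 6,730, feasible at tier 1)
EOQ₂ = √(2×25,800×150/2.7621) = 1,673.98  (< 6,730 → use Q = 6,730 at tier-2 price)
TC(tier 1 (EOQ₁), Q≈1,665.6) = $236,847.00
TC(tier 2, Q≈6,730.0) = $239,747.50
Minimum at tier 1 (EOQ₁): $236,847.00

$236,847.00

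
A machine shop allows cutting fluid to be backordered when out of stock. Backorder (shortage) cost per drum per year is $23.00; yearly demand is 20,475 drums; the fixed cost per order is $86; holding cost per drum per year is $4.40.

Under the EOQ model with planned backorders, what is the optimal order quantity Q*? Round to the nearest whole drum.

Basic EOQ = √(2·20,475·86/4.4) = 894.643
Backorder adjustment √((H+b)/b) = √((4.4+23)/23) = 1.0915
Q* = 894.643 × 1.0915 ≈ 976.48

976 drums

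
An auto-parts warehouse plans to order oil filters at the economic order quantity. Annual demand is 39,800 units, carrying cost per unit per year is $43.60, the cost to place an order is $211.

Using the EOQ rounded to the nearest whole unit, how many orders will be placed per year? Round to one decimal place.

64.1 orders per year

Q* = √(2·D·S / H) = √(2·39,800·211 / 43.6) = √385,220.2 ≈ 620.66 → Q = 621
N = D/Q = 39,800/621 ≈ 64.090 orders/yr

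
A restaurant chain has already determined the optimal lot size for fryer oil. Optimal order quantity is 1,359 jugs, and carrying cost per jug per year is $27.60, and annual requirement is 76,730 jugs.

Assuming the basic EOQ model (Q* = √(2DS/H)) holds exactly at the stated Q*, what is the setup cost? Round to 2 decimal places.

$332.16

From Q* = √(2DS/H) ⇒ Q*² = 2DS/H.
S = Q²H / (2D) = 1,359² × 27.6 / (2 × 76,730) = 332.1642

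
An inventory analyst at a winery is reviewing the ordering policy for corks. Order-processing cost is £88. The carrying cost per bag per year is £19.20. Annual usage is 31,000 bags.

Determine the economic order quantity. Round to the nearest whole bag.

EOQ = √(2DS/H) = √(2 × 31,000 × 88 / 19.2)
    = √(284,166.67) ≈ 533.07

533 bags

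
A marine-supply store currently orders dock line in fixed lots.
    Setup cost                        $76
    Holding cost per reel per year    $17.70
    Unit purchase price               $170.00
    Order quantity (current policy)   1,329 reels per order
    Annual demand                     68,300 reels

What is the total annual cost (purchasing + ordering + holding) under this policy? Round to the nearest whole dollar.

$11,626,667

Annual ordering cost = (D/Q)·S = (68,300/1,329) × 76 = $3,905.79
Annual holding cost  = (Q/2)·H = (1,329/2) × 17.7 = $11,761.65
Purchase cost = D·C = 68,300 × 170 = $11,611,000.00
Total = $3,905.79 + $11,761.65 + $11,611,000.00 = $11,626,667.44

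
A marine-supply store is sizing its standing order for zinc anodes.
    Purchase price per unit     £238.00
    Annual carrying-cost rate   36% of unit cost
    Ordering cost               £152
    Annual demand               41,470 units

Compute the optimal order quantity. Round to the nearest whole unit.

384 units

H = i·C = 0.36 × £238 = £85.6800 per unit-year
EOQ = √(2DS/H) = √(2 × 41,470 × 152 / 85.68)
    = √(147,139.12) ≈ 383.59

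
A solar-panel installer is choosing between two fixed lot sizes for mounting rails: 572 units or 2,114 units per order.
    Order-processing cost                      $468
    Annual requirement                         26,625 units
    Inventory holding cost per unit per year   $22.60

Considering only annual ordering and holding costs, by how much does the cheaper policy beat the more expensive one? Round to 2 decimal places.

$1,534.79

TC(Q) = (D/Q)S + (Q/2)H
TC(572) = (26,625/572)×468 + (572/2)×22.6 = $28,247.69
TC(2,114) = (26,625/2,114)×468 + (2,114/2)×22.6 = $29,782.48
Lots of 572 are cheaper by $1,534.79.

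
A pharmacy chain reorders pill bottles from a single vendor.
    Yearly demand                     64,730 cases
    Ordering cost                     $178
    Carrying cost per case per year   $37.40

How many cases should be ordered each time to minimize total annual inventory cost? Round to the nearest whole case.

785 cases

EOQ = √(2DS/H) = √(2 × 64,730 × 178 / 37.4)
    = √(616,146.52) ≈ 784.95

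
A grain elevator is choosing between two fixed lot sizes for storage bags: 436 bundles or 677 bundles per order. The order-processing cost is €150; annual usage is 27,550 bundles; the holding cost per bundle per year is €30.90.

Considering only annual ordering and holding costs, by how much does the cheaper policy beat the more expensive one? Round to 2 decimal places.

€349.37

For each Q, cost = (D/Q)·S + (Q/2)·H.
TC(436) = (27,550/436)×150 + (436/2)×30.9 = €16,214.41
TC(677) = (27,550/677)×150 + (677/2)×30.9 = €16,563.79
|ΔTC| = |€16,214.41 − €16,563.79| = €349.37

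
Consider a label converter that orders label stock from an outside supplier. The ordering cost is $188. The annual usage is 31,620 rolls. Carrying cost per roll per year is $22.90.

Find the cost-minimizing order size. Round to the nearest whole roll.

721 rolls

2DS/H = 2·31,620·188/22.9 = 519,175.55
EOQ = √519,175.55 ≈ 720.54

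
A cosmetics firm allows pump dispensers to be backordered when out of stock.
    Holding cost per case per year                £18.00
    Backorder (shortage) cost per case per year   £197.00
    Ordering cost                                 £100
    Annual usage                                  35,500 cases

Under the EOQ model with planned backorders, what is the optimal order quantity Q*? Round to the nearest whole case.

656 cases

Basic EOQ = √(2·35,500·100/18) = 628.048
Backorder adjustment √((H+b)/b) = √((18+197)/197) = 1.0447
Q* = 628.048 × 1.0447 ≈ 656.11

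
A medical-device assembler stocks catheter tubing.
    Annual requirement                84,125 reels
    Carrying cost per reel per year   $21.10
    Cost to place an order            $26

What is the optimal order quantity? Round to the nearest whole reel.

Optimal lot size Q* = (2 × 84,125 × $26 / $21.1)^½ ≈ 455.33

455 reels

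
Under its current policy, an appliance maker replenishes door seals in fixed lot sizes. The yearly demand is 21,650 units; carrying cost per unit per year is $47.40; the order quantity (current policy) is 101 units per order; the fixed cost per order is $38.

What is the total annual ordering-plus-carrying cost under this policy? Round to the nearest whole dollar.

Annual ordering cost = (D/Q)·S = (21,650/101) × 38 = $8,145.54
Annual holding cost  = (Q/2)·H = (101/2) × 47.4 = $2,393.70
Total = $8,145.54 + $2,393.70 = $10,539.24

$10,539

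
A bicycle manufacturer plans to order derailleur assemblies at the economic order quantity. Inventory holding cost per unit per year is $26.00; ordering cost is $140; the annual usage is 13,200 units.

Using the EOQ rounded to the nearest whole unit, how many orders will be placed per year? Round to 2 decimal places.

35.01 orders per year

EOQ = √(2DS/H) = √(2 × 13,200 × 140 / 26)
    = √(142,153.85) ≈ 377.03 → Q = 377
N = D/Q = 13,200/377 ≈ 35.013 orders/yr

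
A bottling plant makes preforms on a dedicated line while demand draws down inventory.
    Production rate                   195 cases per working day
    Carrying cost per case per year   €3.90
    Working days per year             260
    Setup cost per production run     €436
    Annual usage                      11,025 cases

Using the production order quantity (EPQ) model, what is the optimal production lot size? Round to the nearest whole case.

1,775 cases

Daily demand d = 11,025/260 = 42.404; p = 195; 1 − d/p = 0.78254
EPQ = √(2DS / (H(1 − d/p)))
    = √(2 × 11,025 × 436 / (3.9 × 0.78254)) ≈ 1,774.85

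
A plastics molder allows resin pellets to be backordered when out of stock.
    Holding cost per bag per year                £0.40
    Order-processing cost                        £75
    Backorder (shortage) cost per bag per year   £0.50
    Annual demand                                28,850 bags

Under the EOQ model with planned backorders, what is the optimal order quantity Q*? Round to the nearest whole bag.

Q* = √(2DS/H) · √((H + b)/b)
   = √(2 × 28,850 × 75 / 0.4) · √((0.4 + 0.5) / 0.5)
   = 3,289.187 × 1.3416 ≈ 4,412.91

4,413 bags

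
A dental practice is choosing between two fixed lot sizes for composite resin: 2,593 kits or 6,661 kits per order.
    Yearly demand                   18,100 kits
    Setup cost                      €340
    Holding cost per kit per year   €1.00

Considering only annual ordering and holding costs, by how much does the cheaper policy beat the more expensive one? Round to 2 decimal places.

Annual cost at Q: ordering D·S/Q plus holding Q·H/2.
TC(2,593) = (18,100/2,593)×340 + (2,593/2)×1 = €3,669.81
TC(6,661) = (18,100/6,661)×340 + (6,661/2)×1 = €4,254.39
Cheaper: Q = 2,593.  Difference = €584.57

€584.57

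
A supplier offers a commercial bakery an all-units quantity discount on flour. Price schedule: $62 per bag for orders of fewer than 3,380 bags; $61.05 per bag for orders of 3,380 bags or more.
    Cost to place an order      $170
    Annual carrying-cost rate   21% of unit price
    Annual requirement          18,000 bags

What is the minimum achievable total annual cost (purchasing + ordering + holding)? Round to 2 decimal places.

H₁ = 21%×$62 = $13.0200;  H₂ = 21%×$61.05 = $12.8205
EOQ₁ = √(2×18,000×170/13.0200) = 685.60  (< 3,380, feasible at tier 1)
EOQ₂ = √(2×18,000×170/12.8205) = 690.91  (< 3,380 → use Q = 3,380 at tier-2 price)
TC(tier 1 (EOQ₁), Q≈685.6) = $1,124,926.50
TC(tier 2, Q≈3,380.0) = $1,121,471.97
Minimum at tier 2: $1,121,471.97

$1,121,471.97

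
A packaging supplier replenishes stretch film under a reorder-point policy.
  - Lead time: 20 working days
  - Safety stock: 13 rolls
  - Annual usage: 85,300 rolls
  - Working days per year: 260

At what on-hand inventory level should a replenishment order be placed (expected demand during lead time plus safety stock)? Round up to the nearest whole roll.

6,575 rolls

Daily demand d = 85,300 / 260 = 328.077 rolls/day
Demand during lead time = 328.077 × 20 = 6,561.54
Reorder point = 6,561.54 + 13 = 6,574.54 → round up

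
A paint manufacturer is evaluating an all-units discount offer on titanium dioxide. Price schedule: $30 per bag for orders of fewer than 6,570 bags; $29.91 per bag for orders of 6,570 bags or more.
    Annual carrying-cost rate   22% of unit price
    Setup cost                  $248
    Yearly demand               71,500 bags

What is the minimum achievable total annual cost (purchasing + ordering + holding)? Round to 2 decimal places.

$2,160,299.10

H₁ = 22%×$30 = $6.6000;  H₂ = 22%×$29.91 = $6.5802
EOQ₁ = √(2×71,500×248/6.6000) = 2,318.05  (< 6,570, feasible at tier 1)
EOQ₂ = √(2×71,500×248/6.5802) = 2,321.53  (< 6,570 → use Q = 6,570 at tier-2 price)
TC(tier 1 (EOQ₁), Q≈2,318.0) = $2,160,299.10
TC(tier 2, Q≈6,570.0) = $2,162,879.89
Minimum at tier 1 (EOQ₁): $2,160,299.10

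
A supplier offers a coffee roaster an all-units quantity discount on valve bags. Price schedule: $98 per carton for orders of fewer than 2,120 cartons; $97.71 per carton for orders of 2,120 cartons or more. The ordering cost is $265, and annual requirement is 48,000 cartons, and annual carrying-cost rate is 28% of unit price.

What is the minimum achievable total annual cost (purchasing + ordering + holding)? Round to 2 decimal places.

$4,725,080.33

H₁ = 28%×$98 = $27.4400;  H₂ = 28%×$97.71 = $27.3588
EOQ₁ = √(2×48,000×265/27.4400) = 962.87  (< 2,120, feasible at tier 1)
EOQ₂ = √(2×48,000×265/27.3588) = 964.30  (< 2,120 → use Q = 2,120 at tier-2 price)
TC(tier 1 (EOQ₁), Q≈962.9) = $4,730,421.08
TC(tier 2, Q≈2,120.0) = $4,725,080.33
Minimum at tier 2: $4,725,080.33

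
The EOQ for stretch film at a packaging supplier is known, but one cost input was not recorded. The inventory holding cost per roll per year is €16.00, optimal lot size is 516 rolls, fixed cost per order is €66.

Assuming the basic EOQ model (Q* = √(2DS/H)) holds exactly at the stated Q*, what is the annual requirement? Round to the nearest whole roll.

From Q* = √(2DS/H) ⇒ Q*² = 2DS/H.
D = Q²H / (2S) = 516² × 16 / (2 × 66) = 32,273.45

32,273 rolls per year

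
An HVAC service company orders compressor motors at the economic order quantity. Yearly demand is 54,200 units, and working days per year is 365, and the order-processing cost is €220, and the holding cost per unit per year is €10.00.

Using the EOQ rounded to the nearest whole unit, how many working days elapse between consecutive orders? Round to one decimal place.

2DS/H = 2·54,200·220/10 = 2,384,800.00
EOQ = √2,384,800.00 ≈ 1,544.28 → Q = 1,544 units
Cycle time = (working days × Q)/D = (365 × 1,544) / 54,200 = 10.398 days

10.4 days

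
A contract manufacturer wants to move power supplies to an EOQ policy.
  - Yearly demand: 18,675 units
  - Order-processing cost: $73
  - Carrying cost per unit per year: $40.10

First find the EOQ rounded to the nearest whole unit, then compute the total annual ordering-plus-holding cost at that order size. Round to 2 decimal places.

$10,456.33

EOQ = √(2DS/H) = √(2 × 18,675 × 73 / 40.1)
    = √(67,993.77) ≈ 260.76 → Q = 261 units
Ordering: D/Q × S = 18,675/261 × $73 = $5,223.28
Holding:  Q/2 × H = 261/2 × $40.1 = $5,233.05
Total = $5,223.28 + $5,233.05 = $10,456.33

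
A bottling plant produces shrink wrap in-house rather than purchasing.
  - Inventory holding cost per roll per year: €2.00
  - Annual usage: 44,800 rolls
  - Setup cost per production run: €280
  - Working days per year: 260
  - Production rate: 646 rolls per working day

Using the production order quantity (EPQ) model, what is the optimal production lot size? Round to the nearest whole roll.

d = 44,800/260 = 172.3077 rolls/day;  effective holding cost H(1 − d/p) = 2·(1 − 172.3077/646) = 1.46654
Q* = √(2DS / H_eff) = √(2·44,800·280 / 1.46654) ≈ 4,136.05

4,136 rolls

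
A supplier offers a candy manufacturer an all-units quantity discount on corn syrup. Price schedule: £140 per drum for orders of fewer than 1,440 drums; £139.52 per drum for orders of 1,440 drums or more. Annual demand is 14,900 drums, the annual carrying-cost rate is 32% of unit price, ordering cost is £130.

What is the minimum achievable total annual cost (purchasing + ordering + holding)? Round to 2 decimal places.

H₁ = 32%×£140 = £44.8000;  H₂ = 32%×£139.52 = £44.6464
EOQ₁ = √(2×14,900×130/44.8000) = 294.06  (< 1,440, feasible at tier 1)
EOQ₂ = √(2×14,900×130/44.6464) = 294.57  (< 1,440 → use Q = 1,440 at tier-2 price)
TC(tier 1 (EOQ₁), Q≈294.1) = £2,099,174.04
TC(tier 2, Q≈1,440.0) = £2,112,338.55
Minimum at tier 1 (EOQ₁): £2,099,174.04

£2,099,174.04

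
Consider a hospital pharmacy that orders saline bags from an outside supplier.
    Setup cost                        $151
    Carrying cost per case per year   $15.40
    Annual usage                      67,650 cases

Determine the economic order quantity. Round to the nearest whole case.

Optimal lot size Q* = (2 × 67,650 × $151 / $15.4)^½ ≈ 1,151.80

1,152 cases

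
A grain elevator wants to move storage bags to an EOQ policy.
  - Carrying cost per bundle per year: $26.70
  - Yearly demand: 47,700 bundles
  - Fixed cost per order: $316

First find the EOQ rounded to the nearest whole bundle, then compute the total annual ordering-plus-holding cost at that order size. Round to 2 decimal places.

$28,370.92

Optimal lot size Q* = (2 × 47,700 × $316 / $26.7)^½ ≈ 1,062.58 → Q = 1,063 bundles
Ordering: D/Q × S = 47,700/1,063 × $316 = $14,179.87
Holding:  Q/2 × H = 1,063/2 × $26.7 = $14,191.05
Total = $14,179.87 + $14,191.05 = $28,370.92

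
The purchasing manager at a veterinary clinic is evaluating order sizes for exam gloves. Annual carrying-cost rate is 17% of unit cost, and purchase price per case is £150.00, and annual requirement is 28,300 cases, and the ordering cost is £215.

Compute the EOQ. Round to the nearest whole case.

Carrying cost H = £150 × 17% = £25.5000/case/yr
Q* = √(2·D·S / H) = √(2·28,300·215 / 25.5) = √477,215.7 ≈ 690.81

691 cases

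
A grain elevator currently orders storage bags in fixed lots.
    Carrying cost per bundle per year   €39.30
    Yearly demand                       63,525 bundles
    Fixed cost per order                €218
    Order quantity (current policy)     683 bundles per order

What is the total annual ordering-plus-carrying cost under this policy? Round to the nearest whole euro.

Orders/yr = 63,525/683 = 93.009; ordering cost = 93.009 × €218 = €20,275.92
Average inventory = 683/2 = 341.5; holding cost = 341.5 × €39.3 = €13,420.95
Total = €20,275.92 + €13,420.95 = €33,696.87

€33,697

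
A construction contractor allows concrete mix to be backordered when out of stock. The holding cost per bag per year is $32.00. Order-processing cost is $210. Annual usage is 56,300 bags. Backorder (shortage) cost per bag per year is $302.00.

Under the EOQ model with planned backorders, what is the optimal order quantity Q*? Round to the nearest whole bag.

Basic EOQ = √(2·56,300·210/32) = 859.615
Backorder adjustment √((H+b)/b) = √((32+302)/302) = 1.0516
Q* = 859.615 × 1.0516 ≈ 904.01

904 bags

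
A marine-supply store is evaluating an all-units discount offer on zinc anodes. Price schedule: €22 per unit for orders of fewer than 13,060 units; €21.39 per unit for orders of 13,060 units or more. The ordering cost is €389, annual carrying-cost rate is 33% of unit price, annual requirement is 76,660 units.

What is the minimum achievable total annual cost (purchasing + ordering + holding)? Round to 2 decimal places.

€1,688,134.08

H₁ = 33%×€22 = €7.2600;  H₂ = 33%×€21.39 = €7.0587
EOQ₁ = √(2×76,660×389/7.2600) = 2,866.20  (< 13,060, feasible at tier 1)
EOQ₂ = √(2×76,660×389/7.0587) = 2,906.78  (< 13,060 → use Q = 13,060 at tier-2 price)
TC(tier 1 (EOQ₁), Q≈2,866.2) = €1,707,328.58
TC(tier 2, Q≈13,060.0) = €1,688,134.08
Minimum at tier 2: €1,688,134.08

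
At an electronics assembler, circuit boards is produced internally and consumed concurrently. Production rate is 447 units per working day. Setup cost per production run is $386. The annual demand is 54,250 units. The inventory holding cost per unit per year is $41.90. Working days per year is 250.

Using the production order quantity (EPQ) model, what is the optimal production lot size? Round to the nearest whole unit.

d = 54,250/250 = 217.0000 units/day;  effective holding cost H(1 − d/p) = 41.9·(1 − 217.0000/447) = 21.55928
Q* = √(2DS / H_eff) = √(2·54,250·386 / 21.55928) ≈ 1,393.77

1,394 units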